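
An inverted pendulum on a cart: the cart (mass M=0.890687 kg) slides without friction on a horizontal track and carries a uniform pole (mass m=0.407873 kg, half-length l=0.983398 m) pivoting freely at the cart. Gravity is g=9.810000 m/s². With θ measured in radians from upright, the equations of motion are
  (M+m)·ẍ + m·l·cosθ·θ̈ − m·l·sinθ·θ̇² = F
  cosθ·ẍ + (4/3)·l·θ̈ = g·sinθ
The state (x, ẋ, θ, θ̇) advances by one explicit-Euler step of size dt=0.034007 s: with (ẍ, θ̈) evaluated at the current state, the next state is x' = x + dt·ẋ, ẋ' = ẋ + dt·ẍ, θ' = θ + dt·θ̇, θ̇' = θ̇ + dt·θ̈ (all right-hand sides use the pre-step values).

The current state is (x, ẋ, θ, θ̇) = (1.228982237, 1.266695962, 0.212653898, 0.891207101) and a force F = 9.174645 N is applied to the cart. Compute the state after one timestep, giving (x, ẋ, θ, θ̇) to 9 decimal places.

(1.272058767, 1.558100688, 0.242961178, 0.727668852)

sinθ=0.211054757, cosθ=0.977474240
temp = (F + m·l·θ̇²·sinθ)/(M+m) = (9.174645 + 0.067236748)/1.298560 = 7.117023278
θ̈ = (g·sinθ − cosθ·temp)/(l·(4/3 − m·cos²θ/(M+m))) = -4.808958435
ẍ = temp − m·l·θ̈·cosθ/(M+m) = 8.568963048
Euler: x'=1.228982237+0.034007·1.266695962=1.272058767, ẋ'=1.266695962+0.034007·8.568963048=1.558100688
       θ'=0.212653898+0.034007·0.891207101=0.242961178, θ̇'=0.891207101+0.034007·-4.808958435=0.727668852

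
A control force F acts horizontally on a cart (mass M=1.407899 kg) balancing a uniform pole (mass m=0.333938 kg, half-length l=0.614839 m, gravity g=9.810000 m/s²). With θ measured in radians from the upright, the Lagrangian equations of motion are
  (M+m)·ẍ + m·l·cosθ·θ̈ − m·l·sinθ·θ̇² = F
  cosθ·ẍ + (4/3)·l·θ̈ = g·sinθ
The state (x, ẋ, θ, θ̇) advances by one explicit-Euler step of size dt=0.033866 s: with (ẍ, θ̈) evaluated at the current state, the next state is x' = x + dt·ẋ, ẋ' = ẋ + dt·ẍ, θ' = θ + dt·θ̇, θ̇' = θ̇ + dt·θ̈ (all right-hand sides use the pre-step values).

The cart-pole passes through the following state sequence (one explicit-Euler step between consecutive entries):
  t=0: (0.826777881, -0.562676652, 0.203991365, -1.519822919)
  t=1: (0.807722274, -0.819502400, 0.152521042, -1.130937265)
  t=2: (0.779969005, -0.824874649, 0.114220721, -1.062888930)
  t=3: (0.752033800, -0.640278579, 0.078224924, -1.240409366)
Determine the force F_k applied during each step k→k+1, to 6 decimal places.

F_0 = -10.996649 N
F_1 = 0.091555 N
F_2 = 8.398698 N

step 0→1:
  ẍ = (ẋ'−ẋ)/dt = (-0.819502400−-0.562676652)/0.033866 = -7.583587
  θ̈ = (θ̇'−θ̇)/dt = (-1.130937265−-1.519822919)/0.033866 = 11.483070
  sinθ=0.202580, cosθ=0.979266
  F = (M+m)·ẍ + m·l·cosθ·θ̈ − m·l·sinθ·θ̇² = -13.209372 + 2.308798 − 0.096075 = -10.996649
step 1→2:
  ẍ = (ẋ'−ẋ)/dt = (-0.824874649−-0.819502400)/0.033866 = -0.158633
  θ̈ = (θ̇'−θ̇)/dt = (-1.062888930−-1.130937265)/0.033866 = 2.009341
  sinθ=0.151930, cosθ=0.988391
  F = (M+m)·ẍ + m·l·cosθ·θ̈ − m·l·sinθ·θ̇² = -0.276312 + 0.407765 − 0.039898 = 0.091555
step 2→3:
  ẍ = (ẋ'−ẋ)/dt = (-0.640278579−-0.824874649)/0.033866 = 5.450779
  θ̈ = (θ̇'−θ̇)/dt = (-1.240409366−-1.062888930)/0.033866 = -5.241848
  sinθ=0.113973, cosθ=0.993484
  F = (M+m)·ẍ + m·l·cosθ·θ̈ − m·l·sinθ·θ̇² = 9.494368 + -1.069233 − 0.026436 = 8.398698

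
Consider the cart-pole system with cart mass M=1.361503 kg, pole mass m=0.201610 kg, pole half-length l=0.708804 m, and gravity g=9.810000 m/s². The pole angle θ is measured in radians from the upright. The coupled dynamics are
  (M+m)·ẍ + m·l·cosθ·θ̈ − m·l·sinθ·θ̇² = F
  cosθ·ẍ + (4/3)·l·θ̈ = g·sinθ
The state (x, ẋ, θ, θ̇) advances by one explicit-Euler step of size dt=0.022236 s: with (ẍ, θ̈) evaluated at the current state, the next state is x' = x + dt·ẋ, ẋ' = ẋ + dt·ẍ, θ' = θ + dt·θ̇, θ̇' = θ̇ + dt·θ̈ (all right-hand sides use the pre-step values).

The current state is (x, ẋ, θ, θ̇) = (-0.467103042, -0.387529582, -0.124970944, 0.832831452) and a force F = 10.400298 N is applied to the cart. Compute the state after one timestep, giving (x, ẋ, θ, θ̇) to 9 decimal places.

(-0.475720150, -0.221317996, -0.106452104, 0.629561220)

sinθ=-0.124645904, cosθ=0.992201289
temp = (F + m·l·θ̇²·sinθ)/(M+m) = (10.400298 + -0.012354651)/1.563113 = 6.645676512
θ̈ = (g·sinθ − cosθ·temp)/(l·(4/3 − m·cos²θ/(M+m))) = -9.141492694
ẍ = temp − m·l·θ̈·cosθ/(M+m) = 7.474886945
Euler: x'=-0.467103042+0.022236·-0.387529582=-0.475720150, ẋ'=-0.387529582+0.022236·7.474886945=-0.221317996
       θ'=-0.124970944+0.022236·0.832831452=-0.106452104, θ̇'=0.832831452+0.022236·-9.141492694=0.629561220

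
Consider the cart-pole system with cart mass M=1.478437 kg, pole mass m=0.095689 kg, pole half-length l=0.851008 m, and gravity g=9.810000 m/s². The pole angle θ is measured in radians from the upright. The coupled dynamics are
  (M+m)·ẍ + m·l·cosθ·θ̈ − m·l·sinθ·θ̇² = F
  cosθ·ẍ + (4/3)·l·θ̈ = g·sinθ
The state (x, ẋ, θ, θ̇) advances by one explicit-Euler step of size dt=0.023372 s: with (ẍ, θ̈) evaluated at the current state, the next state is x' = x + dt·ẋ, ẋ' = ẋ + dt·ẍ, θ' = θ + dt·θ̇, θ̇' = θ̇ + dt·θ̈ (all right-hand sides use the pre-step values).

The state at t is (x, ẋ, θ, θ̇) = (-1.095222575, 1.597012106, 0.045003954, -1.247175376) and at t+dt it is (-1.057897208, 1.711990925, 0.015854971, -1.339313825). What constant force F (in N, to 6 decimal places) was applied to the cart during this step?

F = 7.417531 N

ẍ = (ẋ'−ẋ)/dt = (1.711990925−1.597012106)/0.023372 = 4.919511
θ̈ = (θ̇'−θ̇)/dt = (-1.339313825−-1.247175376)/0.023372 = -3.942258
sinθ=0.044989, cosθ=0.998987
F = (M+m)·ẍ + m·l·cosθ·θ̈ − m·l·sinθ·θ̇² = 7.743931 + -0.320701 − 0.005698 = 7.417531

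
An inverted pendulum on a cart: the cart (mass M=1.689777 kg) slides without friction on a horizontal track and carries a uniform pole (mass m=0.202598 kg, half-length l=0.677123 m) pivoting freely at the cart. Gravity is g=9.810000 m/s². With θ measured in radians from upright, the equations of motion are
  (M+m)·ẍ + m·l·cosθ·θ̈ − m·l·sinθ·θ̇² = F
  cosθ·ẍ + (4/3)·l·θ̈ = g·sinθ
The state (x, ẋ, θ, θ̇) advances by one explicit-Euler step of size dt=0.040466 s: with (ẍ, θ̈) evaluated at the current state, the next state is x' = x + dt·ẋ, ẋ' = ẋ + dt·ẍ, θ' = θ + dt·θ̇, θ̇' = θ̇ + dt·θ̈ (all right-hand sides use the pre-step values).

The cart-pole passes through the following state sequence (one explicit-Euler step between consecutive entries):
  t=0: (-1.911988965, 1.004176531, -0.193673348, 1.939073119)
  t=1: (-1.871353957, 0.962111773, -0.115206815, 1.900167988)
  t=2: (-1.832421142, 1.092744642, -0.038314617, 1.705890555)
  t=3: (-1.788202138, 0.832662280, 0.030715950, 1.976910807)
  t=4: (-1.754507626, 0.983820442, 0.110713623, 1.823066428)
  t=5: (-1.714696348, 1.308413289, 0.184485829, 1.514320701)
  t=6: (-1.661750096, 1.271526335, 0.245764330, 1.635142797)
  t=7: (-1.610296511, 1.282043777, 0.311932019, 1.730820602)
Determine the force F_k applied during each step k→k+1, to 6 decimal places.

step 0→1:
  ẍ = (ẋ'−ẋ)/dt = (0.962111773−1.004176531)/0.040466 = -1.039509
  θ̈ = (θ̇'−θ̇)/dt = (1.900167988−1.939073119)/0.040466 = -0.961428
  sinθ=-0.192465, cosθ=0.981304
  F = (M+m)·ẍ + m·l·cosθ·θ̈ − m·l·sinθ·θ̇² = -1.967140 + -0.129426 − -0.099276 = -1.997291
step 1→2:
  ẍ = (ẋ'−ẋ)/dt = (1.092744642−0.962111773)/0.040466 = 3.228213
  θ̈ = (θ̇'−θ̇)/dt = (1.705890555−1.900167988)/0.040466 = -4.801004
  sinθ=-0.114952, cosθ=0.993371
  F = (M+m)·ẍ + m·l·cosθ·θ̈ − m·l·sinθ·θ̇² = 6.108990 + -0.654254 − -0.056938 = 5.511674
step 2→3:
  ẍ = (ẋ'−ẋ)/dt = (0.832662280−1.092744642)/0.040466 = -6.427182
  θ̈ = (θ̇'−θ̇)/dt = (1.976910807−1.705890555)/0.040466 = 6.697481
  sinθ=-0.038305, cosθ=0.999266
  F = (M+m)·ẍ + m·l·cosθ·θ̈ − m·l·sinθ·θ̇² = -12.162639 + 0.918111 − -0.015292 = -11.229236
step 3→4:
  ẍ = (ẋ'−ẋ)/dt = (0.983820442−0.832662280)/0.040466 = 3.735436
  θ̈ = (θ̇'−θ̇)/dt = (1.823066428−1.976910807)/0.040466 = -3.801818
  sinθ=0.030711, cosθ=0.999528
  F = (M+m)·ẍ + m·l·cosθ·θ̈ − m·l·sinθ·θ̇² = 7.068846 + -0.521302 − 0.016465 = 6.531079
step 4→5:
  ẍ = (ẋ'−ẋ)/dt = (1.308413289−0.983820442)/0.040466 = 8.021372
  θ̈ = (θ̇'−θ̇)/dt = (1.514320701−1.823066428)/0.040466 = -7.629757
  sinθ=0.110488, cosθ=0.993878
  F = (M+m)·ẍ + m·l·cosθ·θ̈ − m·l·sinθ·θ̇² = 15.179444 + -1.040270 − 0.050376 = 14.088798
step 5→6:
  ẍ = (ẋ'−ẋ)/dt = (1.271526335−1.308413289)/0.040466 = -0.911554
  θ̈ = (θ̇'−θ̇)/dt = (1.635142797−1.514320701)/0.040466 = 2.985768
  sinθ=0.183441, cosθ=0.983031
  F = (M+m)·ẍ + m·l·cosθ·θ̈ − m·l·sinθ·θ̇² = -1.725002 + 0.402648 − 0.057708 = -1.380062
step 6→7:
  ẍ = (ẋ'−ẋ)/dt = (1.282043777−1.271526335)/0.040466 = 0.259908
  θ̈ = (θ̇'−θ̇)/dt = (1.730820602−1.635142797)/0.040466 = 2.364400
  sinθ=0.243298, cosθ=0.969952
  F = (M+m)·ẍ + m·l·cosθ·θ̈ − m·l·sinθ·θ̇² = 0.491844 + 0.314611 − 0.089238 = 0.717216

F_0 = -1.997291 N
F_1 = 5.511674 N
F_2 = -11.229236 N
F_3 = 6.531079 N
F_4 = 14.088798 N
F_5 = -1.380062 N
F_6 = 0.717216 N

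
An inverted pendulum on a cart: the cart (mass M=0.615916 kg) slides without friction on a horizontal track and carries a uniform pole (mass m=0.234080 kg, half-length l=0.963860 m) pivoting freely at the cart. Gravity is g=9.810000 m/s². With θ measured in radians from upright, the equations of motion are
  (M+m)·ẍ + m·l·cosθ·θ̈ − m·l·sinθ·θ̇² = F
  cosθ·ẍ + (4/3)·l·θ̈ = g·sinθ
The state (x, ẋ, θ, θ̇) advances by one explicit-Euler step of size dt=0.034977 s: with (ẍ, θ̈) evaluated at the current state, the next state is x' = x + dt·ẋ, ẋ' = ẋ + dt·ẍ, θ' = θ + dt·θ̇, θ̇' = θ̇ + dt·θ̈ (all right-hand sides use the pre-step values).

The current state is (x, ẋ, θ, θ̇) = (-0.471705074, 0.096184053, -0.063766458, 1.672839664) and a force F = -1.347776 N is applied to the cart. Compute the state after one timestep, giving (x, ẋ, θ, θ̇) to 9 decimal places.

(-0.468340844, 0.029950395, -0.005255545, 1.707259116)

sinθ=-0.063723253, cosθ=0.997967608
temp = (F + m·l·θ̇²·sinθ)/(M+m) = (-1.347776 + -0.040233224)/0.849996 = -1.632959713
θ̈ = (g·sinθ − cosθ·temp)/(l·(4/3 − m·cos²θ/(M+m))) = 0.984059592
ẍ = temp − m·l·θ̈·cosθ/(M+m) = -1.893634621
Euler: x'=-0.471705074+0.034977·0.096184053=-0.468340844, ẋ'=0.096184053+0.034977·-1.893634621=0.029950395
       θ'=-0.063766458+0.034977·1.672839664=-0.005255545, θ̇'=1.672839664+0.034977·0.984059592=1.707259116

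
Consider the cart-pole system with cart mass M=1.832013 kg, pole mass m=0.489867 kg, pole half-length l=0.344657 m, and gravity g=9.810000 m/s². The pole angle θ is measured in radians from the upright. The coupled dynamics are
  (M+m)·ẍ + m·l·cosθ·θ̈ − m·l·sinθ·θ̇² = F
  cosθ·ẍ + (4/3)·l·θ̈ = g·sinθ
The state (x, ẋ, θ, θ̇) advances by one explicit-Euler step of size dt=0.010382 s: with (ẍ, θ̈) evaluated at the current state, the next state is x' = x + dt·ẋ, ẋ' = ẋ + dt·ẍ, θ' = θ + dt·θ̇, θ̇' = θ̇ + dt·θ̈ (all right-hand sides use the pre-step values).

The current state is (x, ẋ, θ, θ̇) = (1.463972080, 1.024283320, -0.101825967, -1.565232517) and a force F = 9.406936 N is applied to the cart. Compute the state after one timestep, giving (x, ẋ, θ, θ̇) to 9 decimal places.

sinθ=-0.101650094, cosθ=0.994820214
temp = (F + m·l·θ̇²·sinθ)/(M+m) = (9.406936 + -0.042046591)/2.321880 = 4.033321881
θ̈ = (g·sinθ − cosθ·temp)/(l·(4/3 − m·cos²θ/(M+m))) = -12.925418134
ẍ = temp − m·l·θ̈·cosθ/(M+m) = 4.968328573
Euler: x'=1.463972080+0.010382·1.024283320=1.474606189, ẋ'=1.024283320+0.010382·4.968328573=1.075864507
       θ'=-0.101825967+0.010382·-1.565232517=-0.118076211, θ̇'=-1.565232517+0.010382·-12.925418134=-1.699424208

(1.474606189, 1.075864507, -0.118076211, -1.699424208)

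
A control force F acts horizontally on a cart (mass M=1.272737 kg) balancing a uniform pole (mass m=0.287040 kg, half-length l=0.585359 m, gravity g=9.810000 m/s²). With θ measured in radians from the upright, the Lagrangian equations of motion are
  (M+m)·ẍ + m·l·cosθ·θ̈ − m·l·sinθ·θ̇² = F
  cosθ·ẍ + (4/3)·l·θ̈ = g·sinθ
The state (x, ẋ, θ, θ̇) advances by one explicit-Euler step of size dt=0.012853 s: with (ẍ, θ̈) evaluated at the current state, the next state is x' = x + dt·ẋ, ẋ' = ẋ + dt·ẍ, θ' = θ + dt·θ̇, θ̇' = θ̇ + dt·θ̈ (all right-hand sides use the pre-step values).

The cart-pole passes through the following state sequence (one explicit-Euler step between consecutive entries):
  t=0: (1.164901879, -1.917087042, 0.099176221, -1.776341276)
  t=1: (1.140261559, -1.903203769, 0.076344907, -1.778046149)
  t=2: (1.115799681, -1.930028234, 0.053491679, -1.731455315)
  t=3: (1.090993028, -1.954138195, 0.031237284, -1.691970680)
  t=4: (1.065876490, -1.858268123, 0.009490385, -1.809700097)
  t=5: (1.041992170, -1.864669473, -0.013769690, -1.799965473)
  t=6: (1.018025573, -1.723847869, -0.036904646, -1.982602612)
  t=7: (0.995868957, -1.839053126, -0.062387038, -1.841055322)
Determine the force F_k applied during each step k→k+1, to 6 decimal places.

F_0 = 1.610134 N
F_1 = -2.688513 N
F_2 = -2.437372 N
F_3 = 10.081026 N
F_4 = -0.654808 N
F_5 = 14.709608 N
F_6 = -12.107253 N

step 0→1:
  ẍ = (ẋ'−ẋ)/dt = (-1.903203769−-1.917087042)/0.012853 = 1.080158
  θ̈ = (θ̇'−θ̇)/dt = (-1.778046149−-1.776341276)/0.012853 = -0.132644
  sinθ=0.099014, cosθ=0.995086
  F = (M+m)·ẍ + m·l·cosθ·θ̈ − m·l·sinθ·θ̇² = 1.684806 + -0.022178 − 0.052494 = 1.610134
step 1→2:
  ẍ = (ẋ'−ẋ)/dt = (-1.930028234−-1.903203769)/0.012853 = -2.087020
  θ̈ = (θ̇'−θ̇)/dt = (-1.731455315−-1.778046149)/0.012853 = 3.624900
  sinθ=0.076271, cosθ=0.997087
  F = (M+m)·ẍ + m·l·cosθ·θ̈ − m·l·sinθ·θ̇² = -3.255285 + 0.607287 − 0.040514 = -2.688513
step 2→3:
  ẍ = (ẋ'−ẋ)/dt = (-1.954138195−-1.930028234)/0.012853 = -1.875824
  θ̈ = (θ̇'−θ̇)/dt = (-1.691970680−-1.731455315)/0.012853 = 3.072017
  sinθ=0.053466, cosθ=0.998570
  F = (M+m)·ẍ + m·l·cosθ·θ̈ − m·l·sinθ·θ̇² = -2.925867 + 0.515426 − 0.026932 = -2.437372
step 3→4:
  ẍ = (ẋ'−ẋ)/dt = (-1.858268123−-1.954138195)/0.012853 = 7.458965
  θ̈ = (θ̇'−θ̇)/dt = (-1.809700097−-1.691970680)/0.012853 = -9.159684
  sinθ=0.031232, cosθ=0.999512
  F = (M+m)·ẍ + m·l·cosθ·θ̈ − m·l·sinθ·θ̇² = 11.634321 + -1.538273 − 0.015023 = 10.081026
step 4→5:
  ẍ = (ẋ'−ẋ)/dt = (-1.864669473−-1.858268123)/0.012853 = -0.498043
  θ̈ = (θ̇'−θ̇)/dt = (-1.799965473−-1.809700097)/0.012853 = 0.757381
  sinθ=0.009490, cosθ=0.999955
  F = (M+m)·ẍ + m·l·cosθ·θ̈ − m·l·sinθ·θ̇² = -0.776836 + 0.127251 − 0.005222 = -0.654808
step 5→6:
  ẍ = (ẋ'−ẋ)/dt = (-1.723847869−-1.864669473)/0.012853 = 10.956322
  θ̈ = (θ̇'−θ̇)/dt = (-1.982602612−-1.799965473)/0.012853 = -14.209689
  sinθ=-0.013769, cosθ=0.999905
  F = (M+m)·ẍ + m·l·cosθ·θ̈ − m·l·sinθ·θ̇² = 17.089419 + -2.387306 − -0.007496 = 14.709608
step 6→7:
  ẍ = (ẋ'−ẋ)/dt = (-1.839053126−-1.723847869)/0.012853 = -8.963297
  θ̈ = (θ̇'−θ̇)/dt = (-1.841055322−-1.982602612)/0.012853 = 11.012782
  sinθ=-0.036896, cosθ=0.999319
  F = (M+m)·ẍ + m·l·cosθ·θ̈ − m·l·sinθ·θ̇² = -13.980745 + 1.849124 − -0.024368 = -12.107253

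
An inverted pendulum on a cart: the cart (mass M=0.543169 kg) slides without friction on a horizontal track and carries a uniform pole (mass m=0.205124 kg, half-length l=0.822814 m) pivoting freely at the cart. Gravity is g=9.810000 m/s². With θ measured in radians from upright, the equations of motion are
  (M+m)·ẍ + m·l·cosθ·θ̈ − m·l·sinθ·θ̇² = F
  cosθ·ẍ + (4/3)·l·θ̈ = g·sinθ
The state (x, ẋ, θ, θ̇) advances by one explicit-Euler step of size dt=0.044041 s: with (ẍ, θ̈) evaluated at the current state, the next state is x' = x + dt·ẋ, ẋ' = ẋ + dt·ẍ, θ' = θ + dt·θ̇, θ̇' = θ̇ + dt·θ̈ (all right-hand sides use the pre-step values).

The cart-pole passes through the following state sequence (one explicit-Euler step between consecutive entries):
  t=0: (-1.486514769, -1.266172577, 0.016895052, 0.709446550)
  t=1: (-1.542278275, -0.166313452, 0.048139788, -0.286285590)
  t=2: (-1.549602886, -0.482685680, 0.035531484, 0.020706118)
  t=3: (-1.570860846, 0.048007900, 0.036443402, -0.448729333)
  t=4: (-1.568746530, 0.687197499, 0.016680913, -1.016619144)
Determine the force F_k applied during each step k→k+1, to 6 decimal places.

step 0→1:
  ẍ = (ẋ'−ẋ)/dt = (-0.166313452−-1.266172577)/0.044041 = 24.973527
  θ̈ = (θ̇'−θ̇)/dt = (-0.286285590−0.709446550)/0.044041 = -22.609208
  sinθ=0.016894, cosθ=0.999857
  F = (M+m)·ẍ + m·l·cosθ·θ̈ − m·l·sinθ·θ̇² = 18.687516 + -3.815413 − 0.001435 = 14.870668
step 1→2:
  ẍ = (ẋ'−ẋ)/dt = (-0.482685680−-0.166313452)/0.044041 = -7.183584
  θ̈ = (θ̇'−θ̇)/dt = (0.020706118−-0.286285590)/0.044041 = 6.970589
  sinθ=0.048121, cosθ=0.998842
  F = (M+m)·ẍ + m·l·cosθ·θ̈ − m·l·sinθ·θ̇² = -5.375426 + 1.175125 − 0.000666 = -4.200966
step 2→3:
  ẍ = (ẋ'−ẋ)/dt = (0.048007900−-0.482685680)/0.044041 = 12.049989
  θ̈ = (θ̇'−θ̇)/dt = (-0.448729333−0.020706118)/0.044041 = -10.659055
  sinθ=0.035524, cosθ=0.999369
  F = (M+m)·ẍ + m·l·cosθ·θ̈ − m·l·sinθ·θ̇² = 9.016923 + -1.797888 − 0.000003 = 7.219032
step 3→4:
  ẍ = (ẋ'−ẋ)/dt = (0.687197499−0.048007900)/0.044041 = 14.513512
  θ̈ = (θ̇'−θ̇)/dt = (-1.016619144−-0.448729333)/0.044041 = -12.894571
  sinθ=0.036435, cosθ=0.999336
  F = (M+m)·ẍ + m·l·cosθ·θ̈ − m·l·sinθ·θ̇² = 10.860360 + -2.174886 − 0.001238 = 8.684235

F_0 = 14.870668 N
F_1 = -4.200966 N
F_2 = 7.219032 N
F_3 = 8.684235 N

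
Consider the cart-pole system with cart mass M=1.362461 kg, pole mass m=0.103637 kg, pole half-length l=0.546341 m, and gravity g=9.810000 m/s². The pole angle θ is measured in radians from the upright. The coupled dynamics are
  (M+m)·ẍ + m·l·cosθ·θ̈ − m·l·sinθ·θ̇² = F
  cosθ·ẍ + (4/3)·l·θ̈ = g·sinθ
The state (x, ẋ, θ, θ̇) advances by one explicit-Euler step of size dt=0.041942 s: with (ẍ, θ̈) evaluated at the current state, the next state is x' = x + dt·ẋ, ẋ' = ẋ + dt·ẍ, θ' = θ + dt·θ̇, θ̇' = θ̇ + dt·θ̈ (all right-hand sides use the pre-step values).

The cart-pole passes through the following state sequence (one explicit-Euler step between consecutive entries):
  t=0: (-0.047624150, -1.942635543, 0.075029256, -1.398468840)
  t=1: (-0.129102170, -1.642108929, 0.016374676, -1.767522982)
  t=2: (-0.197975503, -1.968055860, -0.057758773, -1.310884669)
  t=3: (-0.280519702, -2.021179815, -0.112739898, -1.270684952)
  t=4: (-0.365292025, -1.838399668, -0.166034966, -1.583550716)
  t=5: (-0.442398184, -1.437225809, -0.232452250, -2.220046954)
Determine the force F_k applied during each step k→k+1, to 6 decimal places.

step 0→1:
  ẍ = (ẋ'−ẋ)/dt = (-1.642108929−-1.942635543)/0.041942 = 7.165290
  θ̈ = (θ̇'−θ̇)/dt = (-1.767522982−-1.398468840)/0.041942 = -8.799155
  sinθ=0.074959, cosθ=0.997187
  F = (M+m)·ẍ + m·l·cosθ·θ̈ − m·l·sinθ·θ̇² = 10.505018 + -0.496817 − 0.008301 = 9.999901
step 1→2:
  ẍ = (ẋ'−ẋ)/dt = (-1.968055860−-1.642108929)/0.041942 = -7.771373
  θ̈ = (θ̇'−θ̇)/dt = (-1.310884669−-1.767522982)/0.041942 = 10.887376
  sinθ=0.016374, cosθ=0.999866
  F = (M+m)·ẍ + m·l·cosθ·θ̈ − m·l·sinθ·θ̇² = -11.393595 + 0.616373 − 0.002896 = -10.780118
step 2→3:
  ẍ = (ẋ'−ẋ)/dt = (-2.021179815−-1.968055860)/0.041942 = -1.266605
  θ̈ = (θ̇'−θ̇)/dt = (-1.270684952−-1.310884669)/0.041942 = 0.958460
  sinθ=-0.057727, cosθ=0.998332
  F = (M+m)·ẍ + m·l·cosθ·θ̈ − m·l·sinθ·θ̇² = -1.856967 + 0.054179 − -0.005617 = -1.797172
step 3→4:
  ẍ = (ẋ'−ẋ)/dt = (-1.838399668−-2.021179815)/0.041942 = 4.357926
  θ̈ = (θ̇'−θ̇)/dt = (-1.583550716−-1.270684952)/0.041942 = -7.459486
  sinθ=-0.112501, cosθ=0.993652
  F = (M+m)·ẍ + m·l·cosθ·θ̈ − m·l·sinθ·θ̇² = 6.389147 + -0.419683 − -0.010285 = 5.979749
step 4→5:
  ẍ = (ẋ'−ẋ)/dt = (-1.437225809−-1.838399668)/0.041942 = 9.564967
  θ̈ = (θ̇'−θ̇)/dt = (-2.220046954−-1.583550716)/0.041942 = -15.175629
  sinθ=-0.165273, cosθ=0.986248
  F = (M+m)·ẍ + m·l·cosθ·θ̈ − m·l·sinθ·θ̇² = 14.023179 + -0.847445 − -0.023466 = 13.199201

F_0 = 9.999901 N
F_1 = -10.780118 N
F_2 = -1.797172 N
F_3 = 5.979749 N
F_4 = 13.199201 N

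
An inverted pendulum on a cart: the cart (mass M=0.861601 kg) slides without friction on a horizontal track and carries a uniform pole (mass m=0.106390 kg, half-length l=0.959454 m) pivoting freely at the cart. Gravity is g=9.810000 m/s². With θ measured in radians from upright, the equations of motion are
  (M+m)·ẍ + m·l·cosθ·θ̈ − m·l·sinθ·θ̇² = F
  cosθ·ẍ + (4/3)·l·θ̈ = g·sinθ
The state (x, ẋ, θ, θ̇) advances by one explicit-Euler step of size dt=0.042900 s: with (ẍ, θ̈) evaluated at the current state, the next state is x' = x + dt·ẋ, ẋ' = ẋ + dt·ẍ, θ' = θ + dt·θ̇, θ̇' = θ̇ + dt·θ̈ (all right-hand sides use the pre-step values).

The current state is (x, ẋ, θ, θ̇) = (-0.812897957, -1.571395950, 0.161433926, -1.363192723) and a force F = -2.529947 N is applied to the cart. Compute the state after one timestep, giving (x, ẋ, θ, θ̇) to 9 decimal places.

sinθ=0.160733653, cosθ=0.986997818
temp = (F + m·l·θ̇²·sinθ)/(M+m) = (-2.529947 + 0.030489219)/0.967991 = -2.582108492
θ̈ = (g·sinθ − cosθ·temp)/(l·(4/3 − m·cos²θ/(M+m))) = 3.506311929
ẍ = temp − m·l·θ̈·cosθ/(M+m) = -2.947047585
Euler: x'=-0.812897957+0.042900·-1.571395950=-0.880310843, ẋ'=-1.571395950+0.042900·-2.947047585=-1.697824291
       θ'=0.161433926+0.042900·-1.363192723=0.102952958, θ̇'=-1.363192723+0.042900·3.506311929=-1.212771941

(-0.880310843, -1.697824291, 0.102952958, -1.212771941)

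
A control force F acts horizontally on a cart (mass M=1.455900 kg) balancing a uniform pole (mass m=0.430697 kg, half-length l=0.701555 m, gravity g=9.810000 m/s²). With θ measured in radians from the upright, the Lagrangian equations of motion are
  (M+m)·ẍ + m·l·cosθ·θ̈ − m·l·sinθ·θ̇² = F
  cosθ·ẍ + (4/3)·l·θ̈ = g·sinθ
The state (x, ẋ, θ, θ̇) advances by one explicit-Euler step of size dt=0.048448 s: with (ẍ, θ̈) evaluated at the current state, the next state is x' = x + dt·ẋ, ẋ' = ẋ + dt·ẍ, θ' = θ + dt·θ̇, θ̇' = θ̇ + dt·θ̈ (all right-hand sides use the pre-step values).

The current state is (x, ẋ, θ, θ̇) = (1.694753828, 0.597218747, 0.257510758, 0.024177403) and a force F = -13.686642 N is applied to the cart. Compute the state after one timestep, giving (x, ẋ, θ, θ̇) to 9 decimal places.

(1.723687882, 0.154879418, 0.258682105, 0.610867982)

sinθ=0.254674179, cosθ=0.967026919
temp = (F + m·l·θ̇²·sinθ)/(M+m) = (-13.686642 + 0.000044982)/1.886597 = -7.254647929
θ̈ = (g·sinθ − cosθ·temp)/(l·(4/3 − m·cos²θ/(M+m))) = 12.109696557
ẍ = temp − m·l·θ̈·cosθ/(M+m) = -9.130187605
Euler: x'=1.694753828+0.048448·0.597218747=1.723687882, ẋ'=0.597218747+0.048448·-9.130187605=0.154879418
       θ'=0.257510758+0.048448·0.024177403=0.258682105, θ̇'=0.024177403+0.048448·12.109696557=0.610867982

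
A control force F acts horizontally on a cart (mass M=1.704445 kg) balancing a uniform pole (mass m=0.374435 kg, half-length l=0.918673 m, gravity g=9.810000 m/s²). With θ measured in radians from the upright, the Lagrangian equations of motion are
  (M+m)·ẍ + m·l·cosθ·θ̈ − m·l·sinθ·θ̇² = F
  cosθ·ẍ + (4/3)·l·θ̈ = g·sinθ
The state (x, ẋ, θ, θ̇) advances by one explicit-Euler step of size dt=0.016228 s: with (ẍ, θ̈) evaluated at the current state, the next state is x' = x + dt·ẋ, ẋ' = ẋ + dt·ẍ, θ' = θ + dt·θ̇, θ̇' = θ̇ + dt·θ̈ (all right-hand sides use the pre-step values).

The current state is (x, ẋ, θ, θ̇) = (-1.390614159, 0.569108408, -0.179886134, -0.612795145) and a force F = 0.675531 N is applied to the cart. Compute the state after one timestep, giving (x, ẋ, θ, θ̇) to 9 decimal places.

sinθ=-0.178917546, cosθ=0.983864072
temp = (F + m·l·θ̇²·sinθ)/(M+m) = (0.675531 + -0.023111118)/2.078880 = 0.313832392
θ̈ = (g·sinθ − cosθ·temp)/(l·(4/3 − m·cos²θ/(M+m))) = -1.938475071
ẍ = temp − m·l·θ̈·cosθ/(M+m) = 0.629407900
Euler: x'=-1.390614159+0.016228·0.569108408=-1.381378668, ẋ'=0.569108408+0.016228·0.629407900=0.579322439
       θ'=-0.179886134+0.016228·-0.612795145=-0.189830574, θ̇'=-0.612795145+0.016228·-1.938475071=-0.644252718

(-1.381378668, 0.579322439, -0.189830574, -0.644252718)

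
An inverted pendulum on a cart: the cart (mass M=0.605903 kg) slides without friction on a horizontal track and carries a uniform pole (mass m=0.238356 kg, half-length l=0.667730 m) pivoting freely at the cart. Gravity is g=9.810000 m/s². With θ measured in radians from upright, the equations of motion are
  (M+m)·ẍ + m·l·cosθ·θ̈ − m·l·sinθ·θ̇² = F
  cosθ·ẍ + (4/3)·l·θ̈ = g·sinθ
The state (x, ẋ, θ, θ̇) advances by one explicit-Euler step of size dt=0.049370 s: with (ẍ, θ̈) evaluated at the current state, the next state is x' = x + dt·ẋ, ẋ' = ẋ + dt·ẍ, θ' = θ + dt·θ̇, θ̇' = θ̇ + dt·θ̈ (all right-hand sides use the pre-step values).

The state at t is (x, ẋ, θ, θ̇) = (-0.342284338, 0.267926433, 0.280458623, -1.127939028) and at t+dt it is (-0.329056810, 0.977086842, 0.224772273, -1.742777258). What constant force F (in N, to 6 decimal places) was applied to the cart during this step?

F = 10.166402 N

ẍ = (ẋ'−ẋ)/dt = (0.977086842−0.267926433)/0.049370 = 14.364197
θ̈ = (θ̇'−θ̇)/dt = (-1.742777258−-1.127939028)/0.049370 = -12.453681
sinθ=0.276796, cosθ=0.960929
F = (M+m)·ẍ + m·l·cosθ·θ̈ − m·l·sinθ·θ̇² = 12.127103 + -1.904653 − 0.056048 = 10.166402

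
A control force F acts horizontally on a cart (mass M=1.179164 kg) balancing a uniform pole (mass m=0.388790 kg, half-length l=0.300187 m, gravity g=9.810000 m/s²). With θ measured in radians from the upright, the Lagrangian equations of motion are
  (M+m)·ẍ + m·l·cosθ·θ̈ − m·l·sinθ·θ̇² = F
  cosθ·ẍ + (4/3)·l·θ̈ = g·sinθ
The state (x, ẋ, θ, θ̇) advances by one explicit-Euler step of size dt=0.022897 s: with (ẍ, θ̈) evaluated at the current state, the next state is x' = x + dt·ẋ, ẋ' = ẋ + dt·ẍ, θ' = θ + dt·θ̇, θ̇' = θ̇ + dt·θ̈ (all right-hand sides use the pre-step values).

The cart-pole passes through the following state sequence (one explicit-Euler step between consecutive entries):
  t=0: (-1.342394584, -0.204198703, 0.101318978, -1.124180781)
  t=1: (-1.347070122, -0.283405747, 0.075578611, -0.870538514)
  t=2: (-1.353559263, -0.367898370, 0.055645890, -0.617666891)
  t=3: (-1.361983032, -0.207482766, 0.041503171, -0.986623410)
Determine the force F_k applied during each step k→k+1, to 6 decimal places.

F_0 = -4.152679 N
F_1 = -4.507365 N
F_2 = 9.104836 N

step 0→1:
  ẍ = (ẋ'−ẋ)/dt = (-0.283405747−-0.204198703)/0.022897 = -3.459276
  θ̈ = (θ̇'−θ̇)/dt = (-0.870538514−-1.124180781)/0.022897 = 11.077533
  sinθ=0.101146, cosθ=0.994872
  F = (M+m)·ẍ + m·l·cosθ·θ̈ − m·l·sinθ·θ̇² = -5.423986 + 1.286225 − 0.014919 = -4.152679
step 1→2:
  ẍ = (ẋ'−ẋ)/dt = (-0.367898370−-0.283405747)/0.022897 = -3.690118
  θ̈ = (θ̇'−θ̇)/dt = (-0.617666891−-0.870538514)/0.022897 = 11.043876
  sinθ=0.075507, cosθ=0.997145
  F = (M+m)·ẍ + m·l·cosθ·θ̈ − m·l·sinθ·θ̇² = -5.785935 + 1.285248 − 0.006678 = -4.507365
step 2→3:
  ẍ = (ẋ'−ẋ)/dt = (-0.207482766−-0.367898370)/0.022897 = 7.005966
  θ̈ = (θ̇'−θ̇)/dt = (-0.986623410−-0.617666891)/0.022897 = -16.113749
  sinθ=0.055617, cosθ=0.998452
  F = (M+m)·ẍ + m·l·cosθ·θ̈ − m·l·sinθ·θ̇² = 10.985032 + -1.877720 − 0.002476 = 9.104836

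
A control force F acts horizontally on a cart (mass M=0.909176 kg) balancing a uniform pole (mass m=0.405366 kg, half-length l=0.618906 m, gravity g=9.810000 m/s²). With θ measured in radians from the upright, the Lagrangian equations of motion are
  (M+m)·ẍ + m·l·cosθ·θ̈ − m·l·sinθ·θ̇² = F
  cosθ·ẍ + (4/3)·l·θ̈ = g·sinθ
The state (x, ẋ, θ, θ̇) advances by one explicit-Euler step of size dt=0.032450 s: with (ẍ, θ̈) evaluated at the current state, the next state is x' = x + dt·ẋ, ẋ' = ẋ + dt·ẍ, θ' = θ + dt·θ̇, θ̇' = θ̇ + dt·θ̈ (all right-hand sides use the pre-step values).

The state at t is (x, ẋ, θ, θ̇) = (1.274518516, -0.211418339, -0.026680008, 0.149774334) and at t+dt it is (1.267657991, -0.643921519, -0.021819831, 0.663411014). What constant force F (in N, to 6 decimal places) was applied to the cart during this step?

F = -13.550744 N

ẍ = (ẋ'−ẋ)/dt = (-0.643921519−-0.211418339)/0.032450 = -13.328295
θ̈ = (θ̇'−θ̇)/dt = (0.663411014−0.149774334)/0.032450 = 15.828557
sinθ=-0.026677, cosθ=0.999644
F = (M+m)·ẍ + m·l·cosθ·θ̈ − m·l·sinθ·θ̇² = -17.520604 + 3.969710 − -0.000150 = -13.550744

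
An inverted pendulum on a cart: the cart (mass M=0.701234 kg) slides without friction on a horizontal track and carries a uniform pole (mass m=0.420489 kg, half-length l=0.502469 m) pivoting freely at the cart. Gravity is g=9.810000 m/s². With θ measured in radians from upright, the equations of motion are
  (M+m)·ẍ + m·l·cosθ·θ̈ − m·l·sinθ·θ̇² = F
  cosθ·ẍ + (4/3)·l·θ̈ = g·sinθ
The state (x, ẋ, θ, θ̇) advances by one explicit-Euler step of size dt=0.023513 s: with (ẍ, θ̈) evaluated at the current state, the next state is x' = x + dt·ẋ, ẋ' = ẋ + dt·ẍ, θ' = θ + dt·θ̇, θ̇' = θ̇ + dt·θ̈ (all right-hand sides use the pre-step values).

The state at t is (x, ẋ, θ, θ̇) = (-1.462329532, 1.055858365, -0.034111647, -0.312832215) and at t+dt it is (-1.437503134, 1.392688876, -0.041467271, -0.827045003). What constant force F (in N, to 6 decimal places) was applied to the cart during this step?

ẍ = (ẋ'−ẋ)/dt = (1.392688876−1.055858365)/0.023513 = 14.325289
θ̈ = (θ̇'−θ̇)/dt = (-0.827045003−-0.312832215)/0.023513 = -21.869297
sinθ=-0.034105, cosθ=0.999418
F = (M+m)·ẍ + m·l·cosθ·θ̈ − m·l·sinθ·θ̇² = 16.069006 + -4.617916 − -0.000705 = 11.451795

F = 11.451795 N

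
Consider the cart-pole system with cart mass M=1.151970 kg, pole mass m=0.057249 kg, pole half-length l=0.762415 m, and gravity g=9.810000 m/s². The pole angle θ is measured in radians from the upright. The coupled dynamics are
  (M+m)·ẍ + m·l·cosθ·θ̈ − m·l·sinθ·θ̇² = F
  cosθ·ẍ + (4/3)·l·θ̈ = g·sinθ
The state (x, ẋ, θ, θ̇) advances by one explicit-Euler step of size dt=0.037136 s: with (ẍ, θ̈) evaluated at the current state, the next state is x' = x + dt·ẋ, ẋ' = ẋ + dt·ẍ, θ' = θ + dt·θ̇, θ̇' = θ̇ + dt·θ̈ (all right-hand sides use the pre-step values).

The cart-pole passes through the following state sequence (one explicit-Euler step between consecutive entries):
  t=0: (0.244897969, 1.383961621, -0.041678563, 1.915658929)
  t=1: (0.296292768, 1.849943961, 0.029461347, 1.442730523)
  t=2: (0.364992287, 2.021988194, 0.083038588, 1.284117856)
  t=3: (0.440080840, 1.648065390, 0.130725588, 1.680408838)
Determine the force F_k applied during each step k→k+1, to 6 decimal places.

step 0→1:
  ẍ = (ẋ'−ẋ)/dt = (1.849943961−1.383961621)/0.037136 = 12.547995
  θ̈ = (θ̇'−θ̇)/dt = (1.442730523−1.915658929)/0.037136 = -12.735039
  sinθ=-0.041666, cosθ=0.999132
  F = (M+m)·ẍ + m·l·cosθ·θ̈ − m·l·sinθ·θ̇² = 15.173274 + -0.555370 − -0.006674 = 14.624578
step 1→2:
  ẍ = (ẋ'−ẋ)/dt = (2.021988194−1.849943961)/0.037136 = 4.632815
  θ̈ = (θ̇'−θ̇)/dt = (1.284117856−1.442730523)/0.037136 = -4.271130
  sinθ=0.029457, cosθ=0.999566
  F = (M+m)·ẍ + m·l·cosθ·θ̈ − m·l·sinθ·θ̇² = 5.602088 + -0.186343 − 0.002676 = 5.413069
step 2→3:
  ẍ = (ẋ'−ẋ)/dt = (1.648065390−2.021988194)/0.037136 = -10.069011
  θ̈ = (θ̇'−θ̇)/dt = (1.680408838−1.284117856)/0.037136 = 10.671343
  sinθ=0.082943, cosθ=0.996554
  F = (M+m)·ẍ + m·l·cosθ·θ̈ − m·l·sinθ·θ̇² = -12.175640 + 0.464172 − 0.005970 = -11.717437

F_0 = 14.624578 N
F_1 = 5.413069 N
F_2 = -11.717437 N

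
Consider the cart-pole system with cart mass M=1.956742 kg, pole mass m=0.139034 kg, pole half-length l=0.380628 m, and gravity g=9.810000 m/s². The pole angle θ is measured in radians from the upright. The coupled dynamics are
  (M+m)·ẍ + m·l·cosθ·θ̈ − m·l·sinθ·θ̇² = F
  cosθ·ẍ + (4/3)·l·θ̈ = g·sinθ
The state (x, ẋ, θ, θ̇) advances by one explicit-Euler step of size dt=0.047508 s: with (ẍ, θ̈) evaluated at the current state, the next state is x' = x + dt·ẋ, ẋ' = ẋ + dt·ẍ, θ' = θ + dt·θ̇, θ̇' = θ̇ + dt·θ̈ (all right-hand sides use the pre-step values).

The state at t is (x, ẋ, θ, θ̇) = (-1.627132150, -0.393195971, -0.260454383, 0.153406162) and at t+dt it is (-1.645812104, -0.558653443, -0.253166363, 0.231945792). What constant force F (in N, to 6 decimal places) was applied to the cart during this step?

F = -7.214162 N

ẍ = (ẋ'−ẋ)/dt = (-0.558653443−-0.393195971)/0.047508 = -3.482729
θ̈ = (θ̇'−θ̇)/dt = (0.231945792−0.153406162)/0.047508 = 1.653187
sinθ=-0.257520, cosθ=0.966273
F = (M+m)·ẍ + m·l·cosθ·θ̈ − m·l·sinθ·θ̇² = -7.299019 + 0.084536 − -0.000321 = -7.214162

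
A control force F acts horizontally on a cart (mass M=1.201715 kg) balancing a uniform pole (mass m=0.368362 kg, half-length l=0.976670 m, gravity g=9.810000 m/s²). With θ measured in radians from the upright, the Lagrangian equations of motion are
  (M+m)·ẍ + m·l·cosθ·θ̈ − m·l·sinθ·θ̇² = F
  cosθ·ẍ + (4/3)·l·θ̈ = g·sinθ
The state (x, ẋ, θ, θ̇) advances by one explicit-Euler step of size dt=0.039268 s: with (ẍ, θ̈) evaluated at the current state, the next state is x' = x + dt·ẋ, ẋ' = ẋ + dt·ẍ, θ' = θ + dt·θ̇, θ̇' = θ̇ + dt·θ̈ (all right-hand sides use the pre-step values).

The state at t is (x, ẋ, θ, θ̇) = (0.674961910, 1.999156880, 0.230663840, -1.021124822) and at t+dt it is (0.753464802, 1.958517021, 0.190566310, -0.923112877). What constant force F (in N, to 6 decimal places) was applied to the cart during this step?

ẍ = (ẋ'−ẋ)/dt = (1.958517021−1.999156880)/0.039268 = -1.034936
θ̈ = (θ̇'−θ̇)/dt = (-0.923112877−-1.021124822)/0.039268 = 2.495975
sinθ=0.228624, cosθ=0.973515
F = (M+m)·ẍ + m·l·cosθ·θ̈ − m·l·sinθ·θ̇² = -1.624929 + 0.874189 − 0.085763 = -0.836503

F = -0.836503 N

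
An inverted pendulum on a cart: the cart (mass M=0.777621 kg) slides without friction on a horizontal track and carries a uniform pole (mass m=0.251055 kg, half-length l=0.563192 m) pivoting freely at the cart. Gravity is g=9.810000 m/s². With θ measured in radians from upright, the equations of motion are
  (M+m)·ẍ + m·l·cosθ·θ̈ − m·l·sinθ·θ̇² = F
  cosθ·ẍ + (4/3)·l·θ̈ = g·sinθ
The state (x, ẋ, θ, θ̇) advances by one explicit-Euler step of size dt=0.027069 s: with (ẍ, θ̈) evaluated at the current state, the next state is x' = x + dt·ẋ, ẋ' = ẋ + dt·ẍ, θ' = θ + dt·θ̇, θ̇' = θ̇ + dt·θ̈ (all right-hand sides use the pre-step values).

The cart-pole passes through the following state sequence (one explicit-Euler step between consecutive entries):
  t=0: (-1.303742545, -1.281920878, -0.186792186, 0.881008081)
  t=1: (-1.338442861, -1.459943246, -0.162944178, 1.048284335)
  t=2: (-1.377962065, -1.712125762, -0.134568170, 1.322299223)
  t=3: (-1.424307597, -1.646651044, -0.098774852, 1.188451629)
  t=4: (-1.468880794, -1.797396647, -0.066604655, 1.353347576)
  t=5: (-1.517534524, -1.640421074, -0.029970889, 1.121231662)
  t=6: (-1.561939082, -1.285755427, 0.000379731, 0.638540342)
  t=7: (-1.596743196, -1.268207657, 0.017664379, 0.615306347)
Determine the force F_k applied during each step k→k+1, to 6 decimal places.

F_0 = -5.886273 N
F_1 = -8.145903 N
F_2 = 1.828519 N
F_3 = -4.851821 N
F_4 = 4.772875 N
F_5 = 10.963172 N
F_6 = 0.545468 N

step 0→1:
  ẍ = (ẋ'−ẋ)/dt = (-1.459943246−-1.281920878)/0.027069 = -6.576614
  θ̈ = (θ̇'−θ̇)/dt = (1.048284335−0.881008081)/0.027069 = 6.179624
  sinθ=-0.185708, cosθ=0.982605
  F = (M+m)·ẍ + m·l·cosθ·θ̈ − m·l·sinθ·θ̇² = -6.765205 + 0.858552 − -0.020381 = -5.886273
step 1→2:
  ẍ = (ẋ'−ẋ)/dt = (-1.712125762−-1.459943246)/0.027069 = -9.316285
  θ̈ = (θ̇'−θ̇)/dt = (1.322299223−1.048284335)/0.027069 = 10.122830
  sinθ=-0.162224, cosθ=0.986754
  F = (M+m)·ẍ + m·l·cosθ·θ̈ − m·l·sinθ·θ̇² = -9.583439 + 1.412330 − -0.025206 = -8.145903
step 2→3:
  ẍ = (ẋ'−ẋ)/dt = (-1.646651044−-1.712125762)/0.027069 = 2.418808
  θ̈ = (θ̇'−θ̇)/dt = (1.188451629−1.322299223)/0.027069 = -4.944682
  sinθ=-0.134162, cosθ=0.990959
  F = (M+m)·ẍ + m·l·cosθ·θ̈ − m·l·sinθ·θ̇² = 2.488170 + -0.692819 − -0.033168 = 1.828519
step 3→4:
  ẍ = (ẋ'−ẋ)/dt = (-1.797396647−-1.646651044)/0.027069 = -5.568939
  θ̈ = (θ̇'−θ̇)/dt = (1.353347576−1.188451629)/0.027069 = 6.091690
  sinθ=-0.098614, cosθ=0.995126
  F = (M+m)·ẍ + m·l·cosθ·θ̈ − m·l·sinθ·θ̇² = -5.728634 + 0.857119 − -0.019694 = -4.851821
step 4→5:
  ẍ = (ẋ'−ẋ)/dt = (-1.640421074−-1.797396647)/0.027069 = 5.799090
  θ̈ = (θ̇'−θ̇)/dt = (1.121231662−1.353347576)/0.027069 = -8.574972
  sinθ=-0.066555, cosθ=0.997783
  F = (M+m)·ẍ + m·l·cosθ·θ̈ − m·l·sinθ·θ̇² = 5.965385 + -1.209746 − -0.017236 = 4.772875
step 5→6:
  ẍ = (ẋ'−ẋ)/dt = (-1.285755427−-1.640421074)/0.027069 = 13.102281
  θ̈ = (θ̇'−θ̇)/dt = (0.638540342−1.121231662)/0.027069 = -17.831886
  sinθ=-0.029966, cosθ=0.999551
  F = (M+m)·ẍ + m·l·cosθ·θ̈ − m·l·sinθ·θ̇² = 13.478002 + -2.520157 − -0.005327 = 10.963172
step 6→7:
  ẍ = (ẋ'−ẋ)/dt = (-1.268207657−-1.285755427)/0.027069 = 0.648261
  θ̈ = (θ̇'−θ̇)/dt = (0.615306347−0.638540342)/0.027069 = -0.858325
  sinθ=0.000380, cosθ=1.000000
  F = (M+m)·ẍ + m·l·cosθ·θ̈ − m·l·sinθ·θ̇² = 0.666850 + -0.121360 − 0.000022 = 0.545468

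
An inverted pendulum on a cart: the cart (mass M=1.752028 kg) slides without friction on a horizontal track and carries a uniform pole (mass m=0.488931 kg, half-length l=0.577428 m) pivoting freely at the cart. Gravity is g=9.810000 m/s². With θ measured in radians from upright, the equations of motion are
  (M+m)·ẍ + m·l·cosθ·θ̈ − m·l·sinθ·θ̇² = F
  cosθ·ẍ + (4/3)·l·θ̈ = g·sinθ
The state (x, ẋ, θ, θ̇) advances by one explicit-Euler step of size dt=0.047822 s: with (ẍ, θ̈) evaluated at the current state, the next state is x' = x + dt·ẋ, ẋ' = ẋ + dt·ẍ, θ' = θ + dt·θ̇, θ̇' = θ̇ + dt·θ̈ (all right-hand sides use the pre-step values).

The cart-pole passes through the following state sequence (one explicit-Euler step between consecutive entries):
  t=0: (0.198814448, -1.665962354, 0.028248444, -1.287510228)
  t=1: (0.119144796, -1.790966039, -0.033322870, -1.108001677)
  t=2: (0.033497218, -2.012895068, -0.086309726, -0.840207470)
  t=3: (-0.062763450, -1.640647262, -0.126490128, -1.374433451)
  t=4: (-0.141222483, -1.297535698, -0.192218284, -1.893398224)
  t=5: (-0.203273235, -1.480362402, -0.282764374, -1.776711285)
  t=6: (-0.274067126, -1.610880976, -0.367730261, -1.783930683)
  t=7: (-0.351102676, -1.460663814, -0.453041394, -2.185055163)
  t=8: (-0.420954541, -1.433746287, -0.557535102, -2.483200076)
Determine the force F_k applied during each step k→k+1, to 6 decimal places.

F_0 = -4.811618 N
F_1 = -8.808065 N
F_2 = 14.318747 N
F_3 = 13.106344 N
F_4 = -7.697798 N
F_5 = -5.908426 N
F_6 = 5.152470 N
F_7 = 0.268793 N

step 0→1:
  ẍ = (ẋ'−ẋ)/dt = (-1.790966039−-1.665962354)/0.047822 = -2.613937
  θ̈ = (θ̇'−θ̇)/dt = (-1.108001677−-1.287510228)/0.047822 = 3.753681
  sinθ=0.028245, cosθ=0.999601
  F = (M+m)·ẍ + m·l·cosθ·θ̈ − m·l·sinθ·θ̇² = -5.857725 + 1.059326 − 0.013219 = -4.811618
step 1→2:
  ẍ = (ẋ'−ẋ)/dt = (-2.012895068−-1.790966039)/0.047822 = -4.640731
  θ̈ = (θ̇'−θ̇)/dt = (-0.840207470−-1.108001677)/0.047822 = 5.599812
  sinθ=-0.033317, cosθ=0.999445
  F = (M+m)·ẍ + m·l·cosθ·θ̈ − m·l·sinθ·θ̇² = -10.399687 + 1.580075 − -0.011548 = -8.808065
step 2→3:
  ẍ = (ẋ'−ẋ)/dt = (-1.640647262−-2.012895068)/0.047822 = 7.784028
  θ̈ = (θ̇'−θ̇)/dt = (-1.374433451−-0.840207470)/0.047822 = -11.171134
  sinθ=-0.086203, cosθ=0.996278
  F = (M+m)·ẍ + m·l·cosθ·θ̈ − m·l·sinθ·θ̇² = 17.443689 + -3.142122 − -0.017181 = 14.318747
step 3→4:
  ẍ = (ẋ'−ẋ)/dt = (-1.297535698−-1.640647262)/0.047822 = 7.174764
  θ̈ = (θ̇'−θ̇)/dt = (-1.893398224−-1.374433451)/0.047822 = -10.852009
  sinθ=-0.126153, cosθ=0.992011
  F = (M+m)·ẍ + m·l·cosθ·θ̈ − m·l·sinθ·θ̇² = 16.078352 + -3.039289 − -0.067281 = 13.106344
step 4→5:
  ẍ = (ẋ'−ẋ)/dt = (-1.480362402−-1.297535698)/0.047822 = -3.823067
  θ̈ = (θ̇'−θ̇)/dt = (-1.776711285−-1.893398224)/0.047822 = 2.440026
  sinθ=-0.191037, cosθ=0.981583
  F = (M+m)·ẍ + m·l·cosθ·θ̈ − m·l·sinθ·θ̇² = -8.567336 + 0.676187 − -0.193351 = -7.697798
step 5→6:
  ẍ = (ẋ'−ẋ)/dt = (-1.610880976−-1.480362402)/0.047822 = -2.729258
  θ̈ = (θ̇'−θ̇)/dt = (-1.783930683−-1.776711285)/0.047822 = -0.150964
  sinθ=-0.279011, cosθ=0.960288
  F = (M+m)·ẍ + m·l·cosθ·θ̈ − m·l·sinθ·θ̇² = -6.116155 + -0.040928 − -0.248657 = -5.908426
step 6→7:
  ẍ = (ẋ'−ẋ)/dt = (-1.460663814−-1.610880976)/0.047822 = 3.141173
  θ̈ = (θ̇'−θ̇)/dt = (-2.185055163−-1.783930683)/0.047822 = -8.387865
  sinθ=-0.359498, cosθ=0.933146
  F = (M+m)·ẍ + m·l·cosθ·θ̈ − m·l·sinθ·θ̇² = 7.039239 + -2.209766 − -0.322997 = 5.152470
step 7→8:
  ẍ = (ẋ'−ẋ)/dt = (-1.433746287−-1.460663814)/0.047822 = 0.562869
  θ̈ = (θ̇'−θ̇)/dt = (-2.483200076−-2.185055163)/0.047822 = -6.234472
  sinθ=-0.437702, cosθ=0.899120
  F = (M+m)·ẍ + m·l·cosθ·θ̈ − m·l·sinθ·θ̇² = 1.261367 + -1.582569 − -0.589996 = 0.268793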